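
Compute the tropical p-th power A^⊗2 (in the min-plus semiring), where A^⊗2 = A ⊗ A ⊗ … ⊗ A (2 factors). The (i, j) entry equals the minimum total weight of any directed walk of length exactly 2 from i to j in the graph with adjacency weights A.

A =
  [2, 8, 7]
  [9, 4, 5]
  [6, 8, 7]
A^⊗2 =
  [4, 10, 9]
  [11, 8, 9]
  [8, 12, 13]

Each entry (A^⊗2)_ij equals the minimum over all length-2 walks i = v_0 → v_1 → … → v_2 = j of Σ_t A[v_t][v_{t+1}]. For example, for (i, j) = (0, 2) we minimise over 3 possible intermediate vertex sequences; the minimum is 9, attained along the walk 0 → 0 → 2.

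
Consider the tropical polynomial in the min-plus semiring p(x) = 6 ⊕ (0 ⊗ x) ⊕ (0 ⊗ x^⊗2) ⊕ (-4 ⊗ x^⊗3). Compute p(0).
p(0) = -4

A tropical monomial a ⊗ x^⊗i evaluates to a + i · x. Evaluating each term at x = 0:
  Term 0 contributes 6 + 0 · 0 = 6
  Term 1 contributes 0 + 1 · 0 = 0
  Term 2 contributes 0 + 2 · 0 = 0
  Term 3 contributes -4 + 3 · 0 = -4
p(0) = ⊕ of these = min[6, 0, 0, -4] = -4.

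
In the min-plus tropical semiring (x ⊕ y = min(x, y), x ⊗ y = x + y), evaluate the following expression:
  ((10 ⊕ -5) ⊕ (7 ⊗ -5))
((10 ⊕ -5) ⊕ (7 ⊗ -5)) = -5

Expand innermost to outermost. Recall ⊕ takes the minimum of its arguments and ⊗ takes their sum. Working out the expression ((10 ⊕ -5) ⊕ (7 ⊗ -5)) gives -5.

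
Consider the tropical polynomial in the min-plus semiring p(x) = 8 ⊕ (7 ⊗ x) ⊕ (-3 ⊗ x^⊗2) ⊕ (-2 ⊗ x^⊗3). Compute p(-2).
p(-2) = -8

A tropical monomial a ⊗ x^⊗i evaluates to a + i · x. Evaluating each term at x = -2:
  Term 0 contributes 8 + 0 · -2 = 8
  Term 1 contributes 7 + 1 · -2 = 5
  Term 2 contributes -3 + 2 · -2 = -7
  Term 3 contributes -2 + 3 · -2 = -8
p(-2) = ⊕ of these = min[8, 5, -7, -8] = -8.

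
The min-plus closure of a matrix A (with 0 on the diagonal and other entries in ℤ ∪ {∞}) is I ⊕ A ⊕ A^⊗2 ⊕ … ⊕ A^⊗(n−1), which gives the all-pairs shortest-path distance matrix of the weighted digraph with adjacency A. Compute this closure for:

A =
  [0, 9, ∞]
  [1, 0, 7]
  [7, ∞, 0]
Closure =
  [0, 9, 16]
  [1, 0, 7]
  [7, 16, 0]

This is the Floyd-Warshall all-pairs shortest-path computation. For each intermediate vertex k = 0, 1, …, 2, update dist[i][j] ← min(dist[i][j], dist[i][k] + dist[k][j]). The final matrix gives, for each (i, j), the minimum total weight of any directed path from i to j (possibly empty when i = j).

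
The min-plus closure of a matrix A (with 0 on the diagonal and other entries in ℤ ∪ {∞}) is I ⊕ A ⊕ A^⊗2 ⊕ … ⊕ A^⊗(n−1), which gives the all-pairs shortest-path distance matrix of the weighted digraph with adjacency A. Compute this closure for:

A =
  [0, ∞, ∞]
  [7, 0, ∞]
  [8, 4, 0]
Closure =
  [0, ∞, ∞]
  [7, 0, ∞]
  [8, 4, 0]

This is the Floyd-Warshall all-pairs shortest-path computation. For each intermediate vertex k = 0, 1, …, 2, update dist[i][j] ← min(dist[i][j], dist[i][k] + dist[k][j]). The final matrix gives, for each (i, j), the minimum total weight of any directed path from i to j (possibly empty when i = j).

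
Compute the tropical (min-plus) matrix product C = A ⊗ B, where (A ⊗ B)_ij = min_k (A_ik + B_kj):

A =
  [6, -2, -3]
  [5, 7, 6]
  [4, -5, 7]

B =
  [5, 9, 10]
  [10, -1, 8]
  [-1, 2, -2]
A ⊗ B =
  [-4, -3, -5]
  [5, 6, 4]
  [5, -6, 3]

Apply the min-plus product entry-by-entry:
  C[0][0] = min over k of (A[0][0] + B[0][0] = 6 + 5 = 11, A[0][1] + B[1][0] = -2 + 10 = 8, A[0][2] + B[2][0] = -3 + -1 = -4) = -4 (attained at k = 2)
  C[0][1] = min over k of (A[0][0] + B[0][1] = 6 + 9 = 15, A[0][1] + B[1][1] = -2 + -1 = -3, A[0][2] + B[2][1] = -3 + 2 = -1) = -3 (attained at k = 1)
  C[0][2] = min over k of (A[0][0] + B[0][2] = 6 + 10 = 16, A[0][1] + B[1][2] = -2 + 8 = 6, A[0][2] + B[2][2] = -3 + -2 = -5) = -5 (attained at k = 2)
  C[1][0] = min over k of (A[1][0] + B[0][0] = 5 + 5 = 10, A[1][1] + B[1][0] = 7 + 10 = 17, A[1][2] + B[2][0] = 6 + -1 = 5) = 5 (attained at k = 2)
  C[1][1] = min over k of (A[1][0] + B[0][1] = 5 + 9 = 14, A[1][1] + B[1][1] = 7 + -1 = 6, A[1][2] + B[2][1] = 6 + 2 = 8) = 6 (attained at k = 1)
  C[1][2] = min over k of (A[1][0] + B[0][2] = 5 + 10 = 15, A[1][1] + B[1][2] = 7 + 8 = 15, A[1][2] + B[2][2] = 6 + -2 = 4) = 4 (attained at k = 2)
  C[2][0] = min over k of (A[2][0] + B[0][0] = 4 + 5 = 9, A[2][1] + B[1][0] = -5 + 10 = 5, A[2][2] + B[2][0] = 7 + -1 = 6) = 5 (attained at k = 1)
  C[2][1] = min over k of (A[2][0] + B[0][1] = 4 + 9 = 13, A[2][1] + B[1][1] = -5 + -1 = -6, A[2][2] + B[2][1] = 7 + 2 = 9) = -6 (attained at k = 1)
  C[2][2] = min over k of (A[2][0] + B[0][2] = 4 + 10 = 14, A[2][1] + B[1][2] = -5 + 8 = 3, A[2][2] + B[2][2] = 7 + -2 = 5) = 3 (attained at k = 1)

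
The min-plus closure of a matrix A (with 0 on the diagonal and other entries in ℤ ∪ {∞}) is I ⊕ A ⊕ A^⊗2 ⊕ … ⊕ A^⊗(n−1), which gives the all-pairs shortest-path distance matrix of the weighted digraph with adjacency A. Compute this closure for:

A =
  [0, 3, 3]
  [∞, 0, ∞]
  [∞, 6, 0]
Closure =
  [0, 3, 3]
  [∞, 0, ∞]
  [∞, 6, 0]

This is the Floyd-Warshall all-pairs shortest-path computation. For each intermediate vertex k = 0, 1, …, 2, update dist[i][j] ← min(dist[i][j], dist[i][k] + dist[k][j]). The final matrix gives, for each (i, j), the minimum total weight of any directed path from i to j (possibly empty when i = j).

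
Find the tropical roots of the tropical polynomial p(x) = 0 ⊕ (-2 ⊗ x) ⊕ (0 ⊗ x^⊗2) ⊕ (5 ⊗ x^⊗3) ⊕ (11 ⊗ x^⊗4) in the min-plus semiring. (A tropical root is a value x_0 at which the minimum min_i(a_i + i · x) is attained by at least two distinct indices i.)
Roots: {-6, -5, -2, 2}

Each tropical root is a break point of the lower envelope of the lines y = a_i + i · x (there are 5 lines, with slopes 0, 1, ..., 4). Only the lines that attain the minimum somewhere contribute to roots; other lines are dominated. Here the surviving (envelope) indices are i = 4, i = 3, i = 2, i = 1, i = 0.
Intersections between consecutive envelope lines give the roots: for adjacent envelope indices i < j the intersection is x = (a_i − a_j) / (j − i). Reading off the sorted break points: {-6, -5, -2, 2}.
Verification: at each break x_0, at least two indices attain the minimum of min_i(a_i + i · x_0).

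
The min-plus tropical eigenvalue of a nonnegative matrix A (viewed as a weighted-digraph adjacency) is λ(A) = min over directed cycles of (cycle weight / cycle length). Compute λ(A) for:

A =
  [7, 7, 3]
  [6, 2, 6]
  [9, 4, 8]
λ(A) = 2

Enumerate directed cycles and compute their means (weight / length). Sample:
  cycle 0 → 0: weight = 7, length = 1, mean = 7/1 ≈ 7.000
  cycle 1 → 1: weight = 2, length = 1, mean = 2/1 ≈ 2.000
  cycle 2 → 2: weight = 8, length = 1, mean = 8/1 ≈ 8.000
  cycle 0 → 1 → 0: weight = 13, length = 2, mean = 13/2 ≈ 6.500
  cycle 0 → 2 → 0: weight = 12, length = 2, mean = 12/2 ≈ 6.000
  cycle 1 → 0 → 1: weight = 13, length = 2, mean = 13/2 ≈ 6.500
Minimum mean = 2.000, attained e.g. along the cycle 1 → 1 with weight 2 and length 1. So λ(A) = 2/1 = 2.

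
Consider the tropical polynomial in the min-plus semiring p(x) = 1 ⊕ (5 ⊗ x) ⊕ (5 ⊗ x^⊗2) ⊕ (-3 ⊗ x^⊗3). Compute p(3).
p(3) = 1

A tropical monomial a ⊗ x^⊗i evaluates to a + i · x. Evaluating each term at x = 3:
  Term 0 contributes 1 + 0 · 3 = 1
  Term 1 contributes 5 + 1 · 3 = 8
  Term 2 contributes 5 + 2 · 3 = 11
  Term 3 contributes -3 + 3 · 3 = 6
p(3) = ⊕ of these = min[1, 8, 11, 6] = 1.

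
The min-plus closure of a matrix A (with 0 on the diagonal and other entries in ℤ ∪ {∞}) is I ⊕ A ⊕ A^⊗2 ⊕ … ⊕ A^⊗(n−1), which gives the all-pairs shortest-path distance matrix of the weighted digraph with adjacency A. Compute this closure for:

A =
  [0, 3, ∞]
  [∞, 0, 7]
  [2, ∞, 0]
Closure =
  [0, 3, 10]
  [9, 0, 7]
  [2, 5, 0]

This is the Floyd-Warshall all-pairs shortest-path computation. For each intermediate vertex k = 0, 1, …, 2, update dist[i][j] ← min(dist[i][j], dist[i][k] + dist[k][j]). The final matrix gives, for each (i, j), the minimum total weight of any directed path from i to j (possibly empty when i = j).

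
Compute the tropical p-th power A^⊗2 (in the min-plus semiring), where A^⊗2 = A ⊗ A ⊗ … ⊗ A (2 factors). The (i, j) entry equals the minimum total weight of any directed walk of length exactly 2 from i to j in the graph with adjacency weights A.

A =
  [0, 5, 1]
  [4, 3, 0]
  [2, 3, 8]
A^⊗2 =
  [0, 4, 1]
  [2, 3, 3]
  [2, 6, 3]

Each entry (A^⊗2)_ij equals the minimum over all length-2 walks i = v_0 → v_1 → … → v_2 = j of Σ_t A[v_t][v_{t+1}]. For example, for (i, j) = (0, 2) we minimise over 3 possible intermediate vertex sequences; the minimum is 1, attained along the walk 0 → 0 → 2.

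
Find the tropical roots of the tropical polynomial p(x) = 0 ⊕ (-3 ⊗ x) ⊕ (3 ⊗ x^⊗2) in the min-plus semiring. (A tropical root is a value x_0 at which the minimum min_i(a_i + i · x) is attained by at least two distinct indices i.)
Roots: {-6, 3}

Each tropical root is a break point of the lower envelope of the lines y = a_i + i · x (there are 3 lines, with slopes 0, 1, ..., 2). Only the lines that attain the minimum somewhere contribute to roots; other lines are dominated. Here the surviving (envelope) indices are i = 2, i = 1, i = 0.
Intersections between consecutive envelope lines give the roots: for adjacent envelope indices i < j the intersection is x = (a_i − a_j) / (j − i). Reading off the sorted break points: {-6, 3}.
Verification: at each break x_0, at least two indices attain the minimum of min_i(a_i + i · x_0).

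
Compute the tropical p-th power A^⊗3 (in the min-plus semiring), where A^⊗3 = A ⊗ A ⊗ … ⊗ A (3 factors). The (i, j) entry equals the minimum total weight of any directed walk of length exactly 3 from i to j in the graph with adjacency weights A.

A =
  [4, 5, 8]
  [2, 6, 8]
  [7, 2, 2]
A^⊗3 =
  [11, 12, 12]
  [9, 11, 12]
  [6, 6, 6]

Each entry (A^⊗3)_ij equals the minimum over all length-3 walks i = v_0 → v_1 → … → v_3 = j of Σ_t A[v_t][v_{t+1}]. For example, for (i, j) = (0, 2) we minimise over 9 possible intermediate vertex sequences; the minimum is 12, attained along the walk 0 → 2 → 2 → 2.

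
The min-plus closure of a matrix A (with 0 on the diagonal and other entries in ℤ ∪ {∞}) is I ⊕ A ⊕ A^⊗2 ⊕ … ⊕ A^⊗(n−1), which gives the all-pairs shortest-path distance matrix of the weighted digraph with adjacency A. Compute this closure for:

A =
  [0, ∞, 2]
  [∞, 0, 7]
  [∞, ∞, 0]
Closure =
  [0, ∞, 2]
  [∞, 0, 7]
  [∞, ∞, 0]

This is the Floyd-Warshall all-pairs shortest-path computation. For each intermediate vertex k = 0, 1, …, 2, update dist[i][j] ← min(dist[i][j], dist[i][k] + dist[k][j]). The final matrix gives, for each (i, j), the minimum total weight of any directed path from i to j (possibly empty when i = j).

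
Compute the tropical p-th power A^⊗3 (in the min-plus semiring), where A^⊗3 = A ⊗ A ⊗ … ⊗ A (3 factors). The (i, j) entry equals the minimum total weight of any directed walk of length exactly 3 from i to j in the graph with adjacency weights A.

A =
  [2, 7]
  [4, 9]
A^⊗3 =
  [6, 11]
  [8, 13]

Each entry (A^⊗3)_ij equals the minimum over all length-3 walks i = v_0 → v_1 → … → v_3 = j of Σ_t A[v_t][v_{t+1}]. For example, for (i, j) = (0, 1) we minimise over 4 possible intermediate vertex sequences; the minimum is 11, attained along the walk 0 → 0 → 0 → 1.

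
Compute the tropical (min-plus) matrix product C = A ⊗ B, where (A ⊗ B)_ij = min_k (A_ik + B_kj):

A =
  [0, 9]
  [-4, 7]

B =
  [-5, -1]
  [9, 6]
A ⊗ B =
  [-5, -1]
  [-9, -5]

Apply the min-plus product entry-by-entry:
  C[0][0] = min over k of (A[0][0] + B[0][0] = 0 + -5 = -5, A[0][1] + B[1][0] = 9 + 9 = 18) = -5 (attained at k = 0)
  C[0][1] = min over k of (A[0][0] + B[0][1] = 0 + -1 = -1, A[0][1] + B[1][1] = 9 + 6 = 15) = -1 (attained at k = 0)
  C[1][0] = min over k of (A[1][0] + B[0][0] = -4 + -5 = -9, A[1][1] + B[1][0] = 7 + 9 = 16) = -9 (attained at k = 0)
  C[1][1] = min over k of (A[1][0] + B[0][1] = -4 + -1 = -5, A[1][1] + B[1][1] = 7 + 6 = 13) = -5 (attained at k = 0)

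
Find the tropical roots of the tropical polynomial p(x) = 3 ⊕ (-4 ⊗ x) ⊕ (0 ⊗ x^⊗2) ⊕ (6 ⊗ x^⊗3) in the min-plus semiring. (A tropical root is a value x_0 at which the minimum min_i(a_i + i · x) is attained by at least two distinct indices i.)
Roots: {-6, -4, 7}

Each tropical root is a break point of the lower envelope of the lines y = a_i + i · x (there are 4 lines, with slopes 0, 1, ..., 3). Only the lines that attain the minimum somewhere contribute to roots; other lines are dominated. Here the surviving (envelope) indices are i = 3, i = 2, i = 1, i = 0.
Intersections between consecutive envelope lines give the roots: for adjacent envelope indices i < j the intersection is x = (a_i − a_j) / (j − i). Reading off the sorted break points: {-6, -4, 7}.
Verification: at each break x_0, at least two indices attain the minimum of min_i(a_i + i · x_0).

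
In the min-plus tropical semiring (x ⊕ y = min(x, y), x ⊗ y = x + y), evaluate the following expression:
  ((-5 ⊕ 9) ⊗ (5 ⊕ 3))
((-5 ⊕ 9) ⊗ (5 ⊕ 3)) = -2

Expand innermost to outermost. Recall ⊕ takes the minimum of its arguments and ⊗ takes their sum. Working out the expression ((-5 ⊕ 9) ⊗ (5 ⊕ 3)) gives -2.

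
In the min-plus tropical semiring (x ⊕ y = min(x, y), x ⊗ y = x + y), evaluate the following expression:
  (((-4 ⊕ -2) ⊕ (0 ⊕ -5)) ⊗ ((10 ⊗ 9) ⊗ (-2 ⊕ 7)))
(((-4 ⊕ -2) ⊕ (0 ⊕ -5)) ⊗ ((10 ⊗ 9) ⊗ (-2 ⊕ 7))) = 12

Expand innermost to outermost. Recall ⊕ takes the minimum of its arguments and ⊗ takes their sum. Working out the expression (((-4 ⊕ -2) ⊕ (0 ⊕ -5)) ⊗ ((10 ⊗ 9) ⊗ (-2 ⊕ 7))) gives 12.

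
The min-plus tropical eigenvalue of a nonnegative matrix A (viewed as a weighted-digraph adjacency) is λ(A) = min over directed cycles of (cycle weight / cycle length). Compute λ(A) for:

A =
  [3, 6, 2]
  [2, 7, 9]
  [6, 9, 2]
λ(A) = 2

Enumerate directed cycles and compute their means (weight / length). Sample:
  cycle 0 → 0: weight = 3, length = 1, mean = 3/1 ≈ 3.000
  cycle 1 → 1: weight = 7, length = 1, mean = 7/1 ≈ 7.000
  cycle 2 → 2: weight = 2, length = 1, mean = 2/1 ≈ 2.000
  cycle 0 → 1 → 0: weight = 8, length = 2, mean = 8/2 ≈ 4.000
  cycle 0 → 2 → 0: weight = 8, length = 2, mean = 8/2 ≈ 4.000
  cycle 1 → 0 → 1: weight = 8, length = 2, mean = 8/2 ≈ 4.000
Minimum mean = 2.000, attained e.g. along the cycle 2 → 2 with weight 2 and length 1. So λ(A) = 2/1 = 2.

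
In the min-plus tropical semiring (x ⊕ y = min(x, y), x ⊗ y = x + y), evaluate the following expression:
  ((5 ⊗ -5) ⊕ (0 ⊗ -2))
((5 ⊗ -5) ⊕ (0 ⊗ -2)) = -2

Expand innermost to outermost. Recall ⊕ takes the minimum of its arguments and ⊗ takes their sum. Working out the expression ((5 ⊗ -5) ⊕ (0 ⊗ -2)) gives -2.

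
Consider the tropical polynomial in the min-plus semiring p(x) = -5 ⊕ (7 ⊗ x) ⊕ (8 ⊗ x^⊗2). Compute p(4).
p(4) = -5

A tropical monomial a ⊗ x^⊗i evaluates to a + i · x. Evaluating each term at x = 4:
  Term 0 contributes -5 + 0 · 4 = -5
  Term 1 contributes 7 + 1 · 4 = 11
  Term 2 contributes 8 + 2 · 4 = 16
p(4) = ⊕ of these = min[-5, 11, 16] = -5.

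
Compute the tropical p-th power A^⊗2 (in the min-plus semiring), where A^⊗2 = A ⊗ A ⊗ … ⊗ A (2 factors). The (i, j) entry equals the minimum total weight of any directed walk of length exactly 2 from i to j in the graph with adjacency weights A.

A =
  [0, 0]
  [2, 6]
A^⊗2 =
  [0, 0]
  [2, 2]

Each entry (A^⊗2)_ij equals the minimum over all length-2 walks i = v_0 → v_1 → … → v_2 = j of Σ_t A[v_t][v_{t+1}]. For example, for (i, j) = (0, 1) we minimise over 2 possible intermediate vertex sequences; the minimum is 0, attained along the walk 0 → 0 → 1.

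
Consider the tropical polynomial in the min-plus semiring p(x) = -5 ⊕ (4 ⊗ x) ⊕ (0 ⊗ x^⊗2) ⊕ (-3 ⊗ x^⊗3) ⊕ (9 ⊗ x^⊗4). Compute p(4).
p(4) = -5

A tropical monomial a ⊗ x^⊗i evaluates to a + i · x. Evaluating each term at x = 4:
  Term 0 contributes -5 + 0 · 4 = -5
  Term 1 contributes 4 + 1 · 4 = 8
  Term 2 contributes 0 + 2 · 4 = 8
  Term 3 contributes -3 + 3 · 4 = 9
  Term 4 contributes 9 + 4 · 4 = 25
p(4) = ⊕ of these = min[-5, 8, 8, 9, 25] = -5.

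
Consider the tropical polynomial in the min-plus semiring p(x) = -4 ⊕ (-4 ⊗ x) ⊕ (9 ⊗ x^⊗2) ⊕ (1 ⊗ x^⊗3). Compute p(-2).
p(-2) = -6

A tropical monomial a ⊗ x^⊗i evaluates to a + i · x. Evaluating each term at x = -2:
  Term 0 contributes -4 + 0 · -2 = -4
  Term 1 contributes -4 + 1 · -2 = -6
  Term 2 contributes 9 + 2 · -2 = 5
  Term 3 contributes 1 + 3 · -2 = -5
p(-2) = ⊕ of these = min[-4, -6, 5, -5] = -6.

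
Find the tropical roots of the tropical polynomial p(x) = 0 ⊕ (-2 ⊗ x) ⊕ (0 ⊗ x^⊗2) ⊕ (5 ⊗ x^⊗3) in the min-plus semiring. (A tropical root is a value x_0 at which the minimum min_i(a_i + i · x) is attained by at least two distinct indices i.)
Roots: {-5, -2, 2}

Each tropical root is a break point of the lower envelope of the lines y = a_i + i · x (there are 4 lines, with slopes 0, 1, ..., 3). Only the lines that attain the minimum somewhere contribute to roots; other lines are dominated. Here the surviving (envelope) indices are i = 3, i = 2, i = 1, i = 0.
Intersections between consecutive envelope lines give the roots: for adjacent envelope indices i < j the intersection is x = (a_i − a_j) / (j − i). Reading off the sorted break points: {-5, -2, 2}.
Verification: at each break x_0, at least two indices attain the minimum of min_i(a_i + i · x_0).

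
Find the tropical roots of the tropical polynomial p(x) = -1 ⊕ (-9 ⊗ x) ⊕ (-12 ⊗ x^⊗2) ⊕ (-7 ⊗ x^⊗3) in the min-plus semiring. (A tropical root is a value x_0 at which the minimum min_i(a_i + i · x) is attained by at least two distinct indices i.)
Roots: {-5, 3, 8}

Each tropical root is a break point of the lower envelope of the lines y = a_i + i · x (there are 4 lines, with slopes 0, 1, ..., 3). Only the lines that attain the minimum somewhere contribute to roots; other lines are dominated. Here the surviving (envelope) indices are i = 3, i = 2, i = 1, i = 0.
Intersections between consecutive envelope lines give the roots: for adjacent envelope indices i < j the intersection is x = (a_i − a_j) / (j − i). Reading off the sorted break points: {-5, 3, 8}.
Verification: at each break x_0, at least two indices attain the minimum of min_i(a_i + i · x_0).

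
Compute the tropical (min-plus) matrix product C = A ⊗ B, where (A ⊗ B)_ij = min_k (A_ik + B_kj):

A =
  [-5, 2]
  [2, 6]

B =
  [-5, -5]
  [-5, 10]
A ⊗ B =
  [-10, -10]
  [-3, -3]

Apply the min-plus product entry-by-entry:
  C[0][0] = min over k of (A[0][0] + B[0][0] = -5 + -5 = -10, A[0][1] + B[1][0] = 2 + -5 = -3) = -10 (attained at k = 0)
  C[0][1] = min over k of (A[0][0] + B[0][1] = -5 + -5 = -10, A[0][1] + B[1][1] = 2 + 10 = 12) = -10 (attained at k = 0)
  C[1][0] = min over k of (A[1][0] + B[0][0] = 2 + -5 = -3, A[1][1] + B[1][0] = 6 + -5 = 1) = -3 (attained at k = 0)
  C[1][1] = min over k of (A[1][0] + B[0][1] = 2 + -5 = -3, A[1][1] + B[1][1] = 6 + 10 = 16) = -3 (attained at k = 0)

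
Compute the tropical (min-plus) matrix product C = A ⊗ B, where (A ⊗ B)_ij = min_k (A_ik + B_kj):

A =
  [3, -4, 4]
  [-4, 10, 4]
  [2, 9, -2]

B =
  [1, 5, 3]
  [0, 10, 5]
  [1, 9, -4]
A ⊗ B =
  [-4, 6, 0]
  [-3, 1, -1]
  [-1, 7, -6]

Apply the min-plus product entry-by-entry:
  C[0][0] = min over k of (A[0][0] + B[0][0] = 3 + 1 = 4, A[0][1] + B[1][0] = -4 + 0 = -4, A[0][2] + B[2][0] = 4 + 1 = 5) = -4 (attained at k = 1)
  C[0][1] = min over k of (A[0][0] + B[0][1] = 3 + 5 = 8, A[0][1] + B[1][1] = -4 + 10 = 6, A[0][2] + B[2][1] = 4 + 9 = 13) = 6 (attained at k = 1)
  C[0][2] = min over k of (A[0][0] + B[0][2] = 3 + 3 = 6, A[0][1] + B[1][2] = -4 + 5 = 1, A[0][2] + B[2][2] = 4 + -4 = 0) = 0 (attained at k = 2)
  C[1][0] = min over k of (A[1][0] + B[0][0] = -4 + 1 = -3, A[1][1] + B[1][0] = 10 + 0 = 10, A[1][2] + B[2][0] = 4 + 1 = 5) = -3 (attained at k = 0)
  C[1][1] = min over k of (A[1][0] + B[0][1] = -4 + 5 = 1, A[1][1] + B[1][1] = 10 + 10 = 20, A[1][2] + B[2][1] = 4 + 9 = 13) = 1 (attained at k = 0)
  C[1][2] = min over k of (A[1][0] + B[0][2] = -4 + 3 = -1, A[1][1] + B[1][2] = 10 + 5 = 15, A[1][2] + B[2][2] = 4 + -4 = 0) = -1 (attained at k = 0)
  C[2][0] = min over k of (A[2][0] + B[0][0] = 2 + 1 = 3, A[2][1] + B[1][0] = 9 + 0 = 9, A[2][2] + B[2][0] = -2 + 1 = -1) = -1 (attained at k = 2)
  C[2][1] = min over k of (A[2][0] + B[0][1] = 2 + 5 = 7, A[2][1] + B[1][1] = 9 + 10 = 19, A[2][2] + B[2][1] = -2 + 9 = 7) = 7 (attained at k = 0)
  C[2][2] = min over k of (A[2][0] + B[0][2] = 2 + 3 = 5, A[2][1] + B[1][2] = 9 + 5 = 14, A[2][2] + B[2][2] = -2 + -4 = -6) = -6 (attained at k = 2)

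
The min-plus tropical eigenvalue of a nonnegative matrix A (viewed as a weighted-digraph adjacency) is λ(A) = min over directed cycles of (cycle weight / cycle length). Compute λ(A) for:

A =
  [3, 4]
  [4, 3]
λ(A) = 3

Enumerate directed cycles and compute their means (weight / length). Sample:
  cycle 0 → 0: weight = 3, length = 1, mean = 3/1 ≈ 3.000
  cycle 1 → 1: weight = 3, length = 1, mean = 3/1 ≈ 3.000
  cycle 0 → 1 → 0: weight = 8, length = 2, mean = 8/2 ≈ 4.000
  cycle 1 → 0 → 1: weight = 8, length = 2, mean = 8/2 ≈ 4.000
Minimum mean = 3.000, attained e.g. along the cycle 0 → 0 with weight 3 and length 1. So λ(A) = 3/1 = 3.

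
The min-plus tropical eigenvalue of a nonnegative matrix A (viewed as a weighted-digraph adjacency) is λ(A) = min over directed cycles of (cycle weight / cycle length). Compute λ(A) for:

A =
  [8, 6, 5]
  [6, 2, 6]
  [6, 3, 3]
λ(A) = 2

Enumerate directed cycles and compute their means (weight / length). Sample:
  cycle 0 → 0: weight = 8, length = 1, mean = 8/1 ≈ 8.000
  cycle 1 → 1: weight = 2, length = 1, mean = 2/1 ≈ 2.000
  cycle 2 → 2: weight = 3, length = 1, mean = 3/1 ≈ 3.000
  cycle 0 → 1 → 0: weight = 12, length = 2, mean = 12/2 ≈ 6.000
  cycle 0 → 2 → 0: weight = 11, length = 2, mean = 11/2 ≈ 5.500
  cycle 1 → 0 → 1: weight = 12, length = 2, mean = 12/2 ≈ 6.000
Minimum mean = 2.000, attained e.g. along the cycle 1 → 1 with weight 2 and length 1. So λ(A) = 2/1 = 2.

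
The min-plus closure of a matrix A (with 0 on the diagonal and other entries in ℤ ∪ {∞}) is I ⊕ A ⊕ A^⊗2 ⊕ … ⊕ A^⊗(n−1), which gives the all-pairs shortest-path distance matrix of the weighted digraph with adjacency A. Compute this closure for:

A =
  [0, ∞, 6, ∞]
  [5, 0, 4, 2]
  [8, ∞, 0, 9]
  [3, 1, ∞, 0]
Closure =
  [0, 16, 6, 15]
  [5, 0, 4, 2]
  [8, 10, 0, 9]
  [3, 1, 5, 0]

This is the Floyd-Warshall all-pairs shortest-path computation. For each intermediate vertex k = 0, 1, …, 3, update dist[i][j] ← min(dist[i][j], dist[i][k] + dist[k][j]). The final matrix gives, for each (i, j), the minimum total weight of any directed path from i to j (possibly empty when i = j).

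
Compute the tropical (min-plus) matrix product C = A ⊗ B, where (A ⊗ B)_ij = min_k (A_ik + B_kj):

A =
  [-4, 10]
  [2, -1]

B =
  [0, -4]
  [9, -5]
A ⊗ B =
  [-4, -8]
  [2, -6]

Apply the min-plus product entry-by-entry:
  C[0][0] = min over k of (A[0][0] + B[0][0] = -4 + 0 = -4, A[0][1] + B[1][0] = 10 + 9 = 19) = -4 (attained at k = 0)
  C[0][1] = min over k of (A[0][0] + B[0][1] = -4 + -4 = -8, A[0][1] + B[1][1] = 10 + -5 = 5) = -8 (attained at k = 0)
  C[1][0] = min over k of (A[1][0] + B[0][0] = 2 + 0 = 2, A[1][1] + B[1][0] = -1 + 9 = 8) = 2 (attained at k = 0)
  C[1][1] = min over k of (A[1][0] + B[0][1] = 2 + -4 = -2, A[1][1] + B[1][1] = -1 + -5 = -6) = -6 (attained at k = 1)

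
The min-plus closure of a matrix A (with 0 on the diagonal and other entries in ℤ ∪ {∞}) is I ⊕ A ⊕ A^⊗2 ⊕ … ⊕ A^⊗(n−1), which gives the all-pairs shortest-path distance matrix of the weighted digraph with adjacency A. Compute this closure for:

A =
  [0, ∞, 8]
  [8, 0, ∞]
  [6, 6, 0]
Closure =
  [0, 14, 8]
  [8, 0, 16]
  [6, 6, 0]

This is the Floyd-Warshall all-pairs shortest-path computation. For each intermediate vertex k = 0, 1, …, 2, update dist[i][j] ← min(dist[i][j], dist[i][k] + dist[k][j]). The final matrix gives, for each (i, j), the minimum total weight of any directed path from i to j (possibly empty when i = j).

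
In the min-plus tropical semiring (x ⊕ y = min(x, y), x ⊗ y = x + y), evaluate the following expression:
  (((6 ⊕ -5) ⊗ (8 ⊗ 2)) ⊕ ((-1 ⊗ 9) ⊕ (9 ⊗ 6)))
(((6 ⊕ -5) ⊗ (8 ⊗ 2)) ⊕ ((-1 ⊗ 9) ⊕ (9 ⊗ 6))) = 5

Expand innermost to outermost. Recall ⊕ takes the minimum of its arguments and ⊗ takes their sum. Working out the expression (((6 ⊕ -5) ⊗ (8 ⊗ 2)) ⊕ ((-1 ⊗ 9) ⊕ (9 ⊗ 6))) gives 5.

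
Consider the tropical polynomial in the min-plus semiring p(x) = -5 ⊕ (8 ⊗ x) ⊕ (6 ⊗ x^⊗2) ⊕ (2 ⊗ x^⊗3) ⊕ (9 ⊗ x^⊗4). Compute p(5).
p(5) = -5

A tropical monomial a ⊗ x^⊗i evaluates to a + i · x. Evaluating each term at x = 5:
  Term 0 contributes -5 + 0 · 5 = -5
  Term 1 contributes 8 + 1 · 5 = 13
  Term 2 contributes 6 + 2 · 5 = 16
  Term 3 contributes 2 + 3 · 5 = 17
  Term 4 contributes 9 + 4 · 5 = 29
p(5) = ⊕ of these = min[-5, 13, 16, 17, 29] = -5.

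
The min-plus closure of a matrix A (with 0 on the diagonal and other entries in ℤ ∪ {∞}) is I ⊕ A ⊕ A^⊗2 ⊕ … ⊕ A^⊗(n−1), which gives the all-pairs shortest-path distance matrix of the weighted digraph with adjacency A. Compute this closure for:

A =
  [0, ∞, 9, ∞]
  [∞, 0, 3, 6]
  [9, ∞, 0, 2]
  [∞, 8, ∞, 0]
Closure =
  [0, 19, 9, 11]
  [12, 0, 3, 5]
  [9, 10, 0, 2]
  [20, 8, 11, 0]

This is the Floyd-Warshall all-pairs shortest-path computation. For each intermediate vertex k = 0, 1, …, 3, update dist[i][j] ← min(dist[i][j], dist[i][k] + dist[k][j]). The final matrix gives, for each (i, j), the minimum total weight of any directed path from i to j (possibly empty when i = j).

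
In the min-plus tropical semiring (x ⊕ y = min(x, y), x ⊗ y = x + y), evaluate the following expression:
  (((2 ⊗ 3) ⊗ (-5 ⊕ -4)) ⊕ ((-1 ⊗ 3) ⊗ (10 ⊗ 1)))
(((2 ⊗ 3) ⊗ (-5 ⊕ -4)) ⊕ ((-1 ⊗ 3) ⊗ (10 ⊗ 1))) = 0

Expand innermost to outermost. Recall ⊕ takes the minimum of its arguments and ⊗ takes their sum. Working out the expression (((2 ⊗ 3) ⊗ (-5 ⊕ -4)) ⊕ ((-1 ⊗ 3) ⊗ (10 ⊗ 1))) gives 0.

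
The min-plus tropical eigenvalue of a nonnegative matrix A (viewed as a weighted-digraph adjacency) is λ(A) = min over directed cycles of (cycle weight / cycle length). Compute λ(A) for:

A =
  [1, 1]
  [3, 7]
λ(A) = 1

Enumerate directed cycles and compute their means (weight / length). Sample:
  cycle 0 → 0: weight = 1, length = 1, mean = 1/1 ≈ 1.000
  cycle 1 → 1: weight = 7, length = 1, mean = 7/1 ≈ 7.000
  cycle 0 → 1 → 0: weight = 4, length = 2, mean = 4/2 ≈ 2.000
  cycle 1 → 0 → 1: weight = 4, length = 2, mean = 4/2 ≈ 2.000
Minimum mean = 1.000, attained e.g. along the cycle 0 → 0 with weight 1 and length 1. So λ(A) = 1/1 = 1.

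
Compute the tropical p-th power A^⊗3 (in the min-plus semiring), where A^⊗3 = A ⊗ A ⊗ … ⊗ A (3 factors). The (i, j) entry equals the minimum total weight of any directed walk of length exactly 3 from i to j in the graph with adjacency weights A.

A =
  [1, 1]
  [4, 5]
A^⊗3 =
  [3, 3]
  [6, 6]

Each entry (A^⊗3)_ij equals the minimum over all length-3 walks i = v_0 → v_1 → … → v_3 = j of Σ_t A[v_t][v_{t+1}]. For example, for (i, j) = (0, 1) we minimise over 4 possible intermediate vertex sequences; the minimum is 3, attained along the walk 0 → 0 → 0 → 1.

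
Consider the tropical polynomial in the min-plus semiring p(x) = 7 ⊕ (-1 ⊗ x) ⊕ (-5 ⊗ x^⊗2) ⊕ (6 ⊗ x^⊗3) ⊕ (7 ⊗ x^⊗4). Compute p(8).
p(8) = 7

A tropical monomial a ⊗ x^⊗i evaluates to a + i · x. Evaluating each term at x = 8:
  Term 0 contributes 7 + 0 · 8 = 7
  Term 1 contributes -1 + 1 · 8 = 7
  Term 2 contributes -5 + 2 · 8 = 11
  Term 3 contributes 6 + 3 · 8 = 30
  Term 4 contributes 7 + 4 · 8 = 39
p(8) = ⊕ of these = min[7, 7, 11, 30, 39] = 7.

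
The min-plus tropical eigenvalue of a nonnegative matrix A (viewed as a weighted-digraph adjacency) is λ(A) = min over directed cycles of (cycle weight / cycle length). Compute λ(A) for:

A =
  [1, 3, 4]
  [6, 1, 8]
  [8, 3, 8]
λ(A) = 1

Enumerate directed cycles and compute their means (weight / length). Sample:
  cycle 0 → 0: weight = 1, length = 1, mean = 1/1 ≈ 1.000
  cycle 1 → 1: weight = 1, length = 1, mean = 1/1 ≈ 1.000
  cycle 2 → 2: weight = 8, length = 1, mean = 8/1 ≈ 8.000
  cycle 0 → 1 → 0: weight = 9, length = 2, mean = 9/2 ≈ 4.500
  cycle 0 → 2 → 0: weight = 12, length = 2, mean = 12/2 ≈ 6.000
  cycle 1 → 0 → 1: weight = 9, length = 2, mean = 9/2 ≈ 4.500
Minimum mean = 1.000, attained e.g. along the cycle 0 → 0 with weight 1 and length 1. So λ(A) = 1/1 = 1.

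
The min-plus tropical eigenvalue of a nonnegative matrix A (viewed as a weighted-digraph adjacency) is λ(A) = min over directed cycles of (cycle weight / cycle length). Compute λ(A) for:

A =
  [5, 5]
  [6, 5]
λ(A) = 5

Enumerate directed cycles and compute their means (weight / length). Sample:
  cycle 0 → 0: weight = 5, length = 1, mean = 5/1 ≈ 5.000
  cycle 1 → 1: weight = 5, length = 1, mean = 5/1 ≈ 5.000
  cycle 0 → 1 → 0: weight = 11, length = 2, mean = 11/2 ≈ 5.500
  cycle 1 → 0 → 1: weight = 11, length = 2, mean = 11/2 ≈ 5.500
Minimum mean = 5.000, attained e.g. along the cycle 0 → 0 with weight 5 and length 1. So λ(A) = 5/1 = 5.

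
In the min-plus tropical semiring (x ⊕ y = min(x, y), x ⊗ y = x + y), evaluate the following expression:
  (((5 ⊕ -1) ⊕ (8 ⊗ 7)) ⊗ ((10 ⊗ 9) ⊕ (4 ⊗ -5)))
(((5 ⊕ -1) ⊕ (8 ⊗ 7)) ⊗ ((10 ⊗ 9) ⊕ (4 ⊗ -5))) = -2

Expand innermost to outermost. Recall ⊕ takes the minimum of its arguments and ⊗ takes their sum. Working out the expression (((5 ⊕ -1) ⊕ (8 ⊗ 7)) ⊗ ((10 ⊗ 9) ⊕ (4 ⊗ -5))) gives -2.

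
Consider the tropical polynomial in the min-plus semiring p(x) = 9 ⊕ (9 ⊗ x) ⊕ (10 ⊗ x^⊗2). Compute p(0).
p(0) = 9

A tropical monomial a ⊗ x^⊗i evaluates to a + i · x. Evaluating each term at x = 0:
  Term 0 contributes 9 + 0 · 0 = 9
  Term 1 contributes 9 + 1 · 0 = 9
  Term 2 contributes 10 + 2 · 0 = 10
p(0) = ⊕ of these = min[9, 9, 10] = 9.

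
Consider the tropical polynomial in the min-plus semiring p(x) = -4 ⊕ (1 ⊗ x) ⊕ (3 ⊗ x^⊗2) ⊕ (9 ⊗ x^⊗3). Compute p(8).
p(8) = -4

A tropical monomial a ⊗ x^⊗i evaluates to a + i · x. Evaluating each term at x = 8:
  Term 0 contributes -4 + 0 · 8 = -4
  Term 1 contributes 1 + 1 · 8 = 9
  Term 2 contributes 3 + 2 · 8 = 19
  Term 3 contributes 9 + 3 · 8 = 33
p(8) = ⊕ of these = min[-4, 9, 19, 33] = -4.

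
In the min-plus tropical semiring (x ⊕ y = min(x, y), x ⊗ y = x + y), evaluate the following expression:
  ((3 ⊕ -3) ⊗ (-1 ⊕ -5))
((3 ⊕ -3) ⊗ (-1 ⊕ -5)) = -8

Expand innermost to outermost. Recall ⊕ takes the minimum of its arguments and ⊗ takes their sum. Working out the expression ((3 ⊕ -3) ⊗ (-1 ⊕ -5)) gives -8.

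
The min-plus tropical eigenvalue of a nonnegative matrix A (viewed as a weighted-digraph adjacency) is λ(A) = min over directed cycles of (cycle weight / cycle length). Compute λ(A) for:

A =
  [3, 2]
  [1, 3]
λ(A) = 3/2

Enumerate directed cycles and compute their means (weight / length). Sample:
  cycle 0 → 0: weight = 3, length = 1, mean = 3/1 ≈ 3.000
  cycle 1 → 1: weight = 3, length = 1, mean = 3/1 ≈ 3.000
  cycle 0 → 1 → 0: weight = 3, length = 2, mean = 3/2 ≈ 1.500
  cycle 1 → 0 → 1: weight = 3, length = 2, mean = 3/2 ≈ 1.500
Minimum mean = 1.500, attained e.g. along the cycle 0 → 1 → 0 with weight 3 and length 2. So λ(A) = 3/2 = 3/2.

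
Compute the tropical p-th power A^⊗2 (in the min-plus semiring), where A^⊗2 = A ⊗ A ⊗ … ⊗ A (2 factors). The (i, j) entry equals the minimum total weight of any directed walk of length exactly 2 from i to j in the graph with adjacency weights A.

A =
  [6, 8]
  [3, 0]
A^⊗2 =
  [11, 8]
  [3, 0]

Each entry (A^⊗2)_ij equals the minimum over all length-2 walks i = v_0 → v_1 → … → v_2 = j of Σ_t A[v_t][v_{t+1}]. For example, for (i, j) = (0, 1) we minimise over 2 possible intermediate vertex sequences; the minimum is 8, attained along the walk 0 → 1 → 1.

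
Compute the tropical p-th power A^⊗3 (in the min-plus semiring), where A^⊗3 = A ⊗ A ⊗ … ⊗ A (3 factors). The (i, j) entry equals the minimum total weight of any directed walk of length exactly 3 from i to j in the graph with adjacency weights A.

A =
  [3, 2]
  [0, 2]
A^⊗3 =
  [4, 4]
  [2, 4]

Each entry (A^⊗3)_ij equals the minimum over all length-3 walks i = v_0 → v_1 → … → v_3 = j of Σ_t A[v_t][v_{t+1}]. For example, for (i, j) = (0, 1) we minimise over 4 possible intermediate vertex sequences; the minimum is 4, attained along the walk 0 → 1 → 0 → 1.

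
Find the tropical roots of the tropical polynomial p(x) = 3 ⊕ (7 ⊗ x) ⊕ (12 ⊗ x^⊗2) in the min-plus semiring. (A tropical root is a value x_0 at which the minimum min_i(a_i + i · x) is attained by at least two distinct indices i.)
Roots: {-5, -4}

Each tropical root is a break point of the lower envelope of the lines y = a_i + i · x (there are 3 lines, with slopes 0, 1, ..., 2). Only the lines that attain the minimum somewhere contribute to roots; other lines are dominated. Here the surviving (envelope) indices are i = 2, i = 1, i = 0.
Intersections between consecutive envelope lines give the roots: for adjacent envelope indices i < j the intersection is x = (a_i − a_j) / (j − i). Reading off the sorted break points: {-5, -4}.
Verification: at each break x_0, at least two indices attain the minimum of min_i(a_i + i · x_0).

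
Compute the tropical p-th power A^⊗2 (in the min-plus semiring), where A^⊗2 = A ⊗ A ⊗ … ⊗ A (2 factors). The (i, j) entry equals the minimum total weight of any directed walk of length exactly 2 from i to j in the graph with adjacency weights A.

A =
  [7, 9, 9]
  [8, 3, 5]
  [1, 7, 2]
A^⊗2 =
  [10, 12, 11]
  [6, 6, 7]
  [3, 9, 4]

Each entry (A^⊗2)_ij equals the minimum over all length-2 walks i = v_0 → v_1 → … → v_2 = j of Σ_t A[v_t][v_{t+1}]. For example, for (i, j) = (0, 2) we minimise over 3 possible intermediate vertex sequences; the minimum is 11, attained along the walk 0 → 2 → 2.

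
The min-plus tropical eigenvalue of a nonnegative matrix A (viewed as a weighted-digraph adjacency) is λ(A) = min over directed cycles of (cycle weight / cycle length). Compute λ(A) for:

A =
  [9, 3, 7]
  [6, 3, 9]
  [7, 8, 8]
λ(A) = 3

Enumerate directed cycles and compute their means (weight / length). Sample:
  cycle 0 → 0: weight = 9, length = 1, mean = 9/1 ≈ 9.000
  cycle 1 → 1: weight = 3, length = 1, mean = 3/1 ≈ 3.000
  cycle 2 → 2: weight = 8, length = 1, mean = 8/1 ≈ 8.000
  cycle 0 → 1 → 0: weight = 9, length = 2, mean = 9/2 ≈ 4.500
  cycle 0 → 2 → 0: weight = 14, length = 2, mean = 14/2 ≈ 7.000
  cycle 1 → 0 → 1: weight = 9, length = 2, mean = 9/2 ≈ 4.500
Minimum mean = 3.000, attained e.g. along the cycle 1 → 1 with weight 3 and length 1. So λ(A) = 3/1 = 3.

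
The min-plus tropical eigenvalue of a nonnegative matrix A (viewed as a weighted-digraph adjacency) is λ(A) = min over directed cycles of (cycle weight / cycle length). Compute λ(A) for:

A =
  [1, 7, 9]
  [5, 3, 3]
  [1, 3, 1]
λ(A) = 1

Enumerate directed cycles and compute their means (weight / length). Sample:
  cycle 0 → 0: weight = 1, length = 1, mean = 1/1 ≈ 1.000
  cycle 1 → 1: weight = 3, length = 1, mean = 3/1 ≈ 3.000
  cycle 2 → 2: weight = 1, length = 1, mean = 1/1 ≈ 1.000
  cycle 0 → 1 → 0: weight = 12, length = 2, mean = 12/2 ≈ 6.000
  cycle 0 → 2 → 0: weight = 10, length = 2, mean = 10/2 ≈ 5.000
  cycle 1 → 0 → 1: weight = 12, length = 2, mean = 12/2 ≈ 6.000
Minimum mean = 1.000, attained e.g. along the cycle 0 → 0 with weight 1 and length 1. So λ(A) = 1/1 = 1.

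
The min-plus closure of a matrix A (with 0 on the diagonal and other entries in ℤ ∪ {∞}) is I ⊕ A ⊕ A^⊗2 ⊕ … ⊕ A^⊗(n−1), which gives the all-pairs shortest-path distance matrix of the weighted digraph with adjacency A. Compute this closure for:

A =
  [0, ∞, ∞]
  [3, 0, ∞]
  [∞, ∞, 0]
Closure =
  [0, ∞, ∞]
  [3, 0, ∞]
  [∞, ∞, 0]

This is the Floyd-Warshall all-pairs shortest-path computation. For each intermediate vertex k = 0, 1, …, 2, update dist[i][j] ← min(dist[i][j], dist[i][k] + dist[k][j]). The final matrix gives, for each (i, j), the minimum total weight of any directed path from i to j (possibly empty when i = j).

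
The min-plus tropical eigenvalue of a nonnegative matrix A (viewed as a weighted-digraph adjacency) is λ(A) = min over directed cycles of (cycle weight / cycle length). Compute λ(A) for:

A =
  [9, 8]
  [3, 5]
λ(A) = 5

Enumerate directed cycles and compute their means (weight / length). Sample:
  cycle 0 → 0: weight = 9, length = 1, mean = 9/1 ≈ 9.000
  cycle 1 → 1: weight = 5, length = 1, mean = 5/1 ≈ 5.000
  cycle 0 → 1 → 0: weight = 11, length = 2, mean = 11/2 ≈ 5.500
  cycle 1 → 0 → 1: weight = 11, length = 2, mean = 11/2 ≈ 5.500
Minimum mean = 5.000, attained e.g. along the cycle 1 → 1 with weight 5 and length 1. So λ(A) = 5/1 = 5.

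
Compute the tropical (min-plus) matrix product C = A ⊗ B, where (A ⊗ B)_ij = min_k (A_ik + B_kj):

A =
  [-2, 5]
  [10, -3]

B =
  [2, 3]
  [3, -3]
A ⊗ B =
  [0, 1]
  [0, -6]

Apply the min-plus product entry-by-entry:
  C[0][0] = min over k of (A[0][0] + B[0][0] = -2 + 2 = 0, A[0][1] + B[1][0] = 5 + 3 = 8) = 0 (attained at k = 0)
  C[0][1] = min over k of (A[0][0] + B[0][1] = -2 + 3 = 1, A[0][1] + B[1][1] = 5 + -3 = 2) = 1 (attained at k = 0)
  C[1][0] = min over k of (A[1][0] + B[0][0] = 10 + 2 = 12, A[1][1] + B[1][0] = -3 + 3 = 0) = 0 (attained at k = 1)
  C[1][1] = min over k of (A[1][0] + B[0][1] = 10 + 3 = 13, A[1][1] + B[1][1] = -3 + -3 = -6) = -6 (attained at k = 1)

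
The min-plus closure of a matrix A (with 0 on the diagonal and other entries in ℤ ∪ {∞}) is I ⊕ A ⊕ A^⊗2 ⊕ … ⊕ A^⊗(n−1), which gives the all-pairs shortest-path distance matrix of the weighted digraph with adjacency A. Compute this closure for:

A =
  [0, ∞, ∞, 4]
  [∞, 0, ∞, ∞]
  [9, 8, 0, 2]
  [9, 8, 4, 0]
Closure =
  [0, 12, 8, 4]
  [∞, 0, ∞, ∞]
  [9, 8, 0, 2]
  [9, 8, 4, 0]

This is the Floyd-Warshall all-pairs shortest-path computation. For each intermediate vertex k = 0, 1, …, 3, update dist[i][j] ← min(dist[i][j], dist[i][k] + dist[k][j]). The final matrix gives, for each (i, j), the minimum total weight of any directed path from i to j (possibly empty when i = j).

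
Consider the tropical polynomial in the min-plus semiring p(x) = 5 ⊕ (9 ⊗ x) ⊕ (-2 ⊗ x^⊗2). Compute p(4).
p(4) = 5

A tropical monomial a ⊗ x^⊗i evaluates to a + i · x. Evaluating each term at x = 4:
  Term 0 contributes 5 + 0 · 4 = 5
  Term 1 contributes 9 + 1 · 4 = 13
  Term 2 contributes -2 + 2 · 4 = 6
p(4) = ⊕ of these = min[5, 13, 6] = 5.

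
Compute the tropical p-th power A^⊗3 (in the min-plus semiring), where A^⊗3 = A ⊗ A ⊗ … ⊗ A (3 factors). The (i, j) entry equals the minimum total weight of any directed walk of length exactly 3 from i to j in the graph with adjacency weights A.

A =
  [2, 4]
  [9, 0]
A^⊗3 =
  [6, 4]
  [9, 0]

Each entry (A^⊗3)_ij equals the minimum over all length-3 walks i = v_0 → v_1 → … → v_3 = j of Σ_t A[v_t][v_{t+1}]. For example, for (i, j) = (0, 1) we minimise over 4 possible intermediate vertex sequences; the minimum is 4, attained along the walk 0 → 1 → 1 → 1.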